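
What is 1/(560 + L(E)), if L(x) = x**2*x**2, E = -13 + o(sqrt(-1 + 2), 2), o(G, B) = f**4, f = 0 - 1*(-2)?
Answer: 1/641 ≈ 0.0015601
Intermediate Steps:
f = 2 (f = 0 + 2 = 2)
o(G, B) = 16 (o(G, B) = 2**4 = 16)
E = 3 (E = -13 + 16 = 3)
L(x) = x**4
1/(560 + L(E)) = 1/(560 + 3**4) = 1/(560 + 81) = 1/641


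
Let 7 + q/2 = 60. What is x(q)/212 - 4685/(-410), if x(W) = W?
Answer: 489/41 ≈ 11.927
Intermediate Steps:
q = 106 (q = -14 + 2*60 = -14 + 120 = 106)
x(q)/212 - 4685/(-410) = 106/212 - 4685/(-410) = 106*(1/212) - 4685*(-1/410) = ½ + 937/82 = 489/41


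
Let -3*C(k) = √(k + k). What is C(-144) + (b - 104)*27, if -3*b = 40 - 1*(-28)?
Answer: -3420 - 4*I*√2 ≈ -3420.0 - 5.6569*I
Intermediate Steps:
b = -68/3 (b = -(40 - 1*(-28))/3 = -(40 + 28)/3 = -⅓*68 = -68/3 ≈ -22.667)
C(k) = -√2*√k/3 (C(k) = -√(k + k)/3 = -√2*√k/3)
C(-144) + (b - 104)*27 = -√2*√(-144)/3 + (-68/3 - 104)*27 = -√2*12*I/3 - 380/3*27 = -4*I*√2 - 3420 = -3420 - 4*I*√2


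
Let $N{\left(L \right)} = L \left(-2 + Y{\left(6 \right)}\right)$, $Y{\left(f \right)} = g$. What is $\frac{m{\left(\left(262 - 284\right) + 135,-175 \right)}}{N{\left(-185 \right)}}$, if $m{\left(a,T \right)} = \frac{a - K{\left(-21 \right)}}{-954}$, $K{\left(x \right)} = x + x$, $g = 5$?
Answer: $\frac{31}{105894} \approx 0.00029275$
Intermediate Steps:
$K{\left(x \right)} = 2 x$
$Y{\left(f \right)} = 5$
$N{\left(L \right)} = 3 L$ ($N{\left(L \right)} = L \left(-2 + 5\right) = L 3 = 3 L$)
$m{\left(a,T \right)} = - \frac{7}{159} - \frac{a}{954}$ ($m{\left(a,T \right)} = \frac{a - 2 \left(-21\right)}{-954} = \left(a - -42\right) \left(- \frac{1}{954}\right) = \left(a + 42\right) \left(- \frac{1}{954}\right) = \left(42 + a\right) \left(- \frac{1}{954}\right) = - \frac{7}{159} - \frac{a}{954}$)
$\frac{m{\left(\left(262 - 284\right) + 135,-175 \right)}}{N{\left(-185 \right)}} = \frac{- \frac{7}{159} - \frac{\left(262 - 284\right) + 135}{954}}{3 \left(-185\right)} = \frac{- \frac{7}{159} - \frac{-22 + 135}{954}}{-555} = \left(- \frac{7}{159} - \frac{113}{954}\right) \left(- \frac{1}{555}\right) = \left(- \frac{155}{954}\right) \left(- \frac{1}{555}\right) = \frac{31}{105894}$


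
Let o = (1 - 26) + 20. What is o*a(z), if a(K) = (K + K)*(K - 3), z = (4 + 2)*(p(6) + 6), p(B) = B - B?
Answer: -11880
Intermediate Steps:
p(B) = 0
z = 36 (z = (4 + 2)*(0 + 6) = 6*6 = 36)
a(K) = 2*K*(-3 + K) (a(K) = (2*K)*(-3 + K) = 2*K*(-3 + K))
o = -5 (o = -25 + 20 = -5)
o*a(z) = -10*36*(-3 + 36) = -10*36*33 = -5*2376 = -11880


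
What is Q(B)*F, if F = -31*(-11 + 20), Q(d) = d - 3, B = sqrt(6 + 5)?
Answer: 837 - 279*sqrt(11) ≈ -88.338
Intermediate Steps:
B = sqrt(11) ≈ 3.3166
Q(d) = -3 + d
F = -279 (F = -31*9 = -279)
Q(B)*F = (-3 + sqrt(11))*(-279) = 837 - 279*sqrt(11)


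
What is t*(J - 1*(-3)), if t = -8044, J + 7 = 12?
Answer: -64352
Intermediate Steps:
J = 5 (J = -7 + 12 = 5)
t*(J - 1*(-3)) = -8044*(5 - 1*(-3)) = -8044*(5 + 3) = -8044*8 = -64352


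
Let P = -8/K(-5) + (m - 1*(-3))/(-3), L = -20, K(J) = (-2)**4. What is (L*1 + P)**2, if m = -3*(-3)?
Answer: 2401/4 ≈ 600.25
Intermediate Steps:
K(J) = 16
m = 9
P = -9/2 (P = -8/16 + (9 - 1*(-3))/(-3) = -8*1/16 + (9 + 3)*(-1/3) = -1/2 + 12*(-1/3) = -1/2 - 4 = -9/2 ≈ -4.5000)
(L*1 + P)**2 = (-20*1 - 9/2)**2 = (-20 - 9/2)**2 = (-49/2)**2 = 2401/4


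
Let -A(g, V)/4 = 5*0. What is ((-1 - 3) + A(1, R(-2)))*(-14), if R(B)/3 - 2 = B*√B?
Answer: 56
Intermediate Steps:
R(B) = 6 + 3*B^(3/2) (R(B) = 6 + 3*(B*√B) = 6 + 3*B^(3/2))
A(g, V) = 0 (A(g, V) = -20*0 = -4*0 = 0)
((-1 - 3) + A(1, R(-2)))*(-14) = ((-1 - 3) + 0)*(-14) = (-4 + 0)*(-14) = -4*(-14) = 56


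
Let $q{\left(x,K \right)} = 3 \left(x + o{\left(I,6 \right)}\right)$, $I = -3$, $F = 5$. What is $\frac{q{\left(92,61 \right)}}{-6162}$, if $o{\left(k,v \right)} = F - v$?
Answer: $- \frac{7}{158} \approx -0.044304$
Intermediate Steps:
$o{\left(k,v \right)} = 5 - v$
$q{\left(x,K \right)} = -3 + 3 x$ ($q{\left(x,K \right)} = 3 \left(x + \left(5 - 6\right)\right) = 3 \left(x - 1\right) = 3 \left(-1 + x\right) = -3 + 3 x$)
$\frac{q{\left(92,61 \right)}}{-6162} = \frac{-3 + 3 \cdot 92}{-6162} = \left(-3 + 276\right) \left(- \frac{1}{6162}\right) = 273 \left(- \frac{1}{6162}\right) = - \frac{7}{158}$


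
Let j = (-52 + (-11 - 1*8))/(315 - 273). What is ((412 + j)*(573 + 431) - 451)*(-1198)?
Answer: -10352511010/21 ≈ -4.9298e+8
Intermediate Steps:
j = -71/42 (j = (-52 + (-11 - 8))/42 = (-52 - 19)*(1/42) = -71*1/42 = -71/42 ≈ -1.6905)
((412 + j)*(573 + 431) - 451)*(-1198) = ((412 - 71/42)*(573 + 431) - 451)*(-1198) = ((17233/42)*1004 - 451)*(-1198) = (8650966/21 - 451)*(-1198) = (8641495/21)*(-1198) = -10352511010/21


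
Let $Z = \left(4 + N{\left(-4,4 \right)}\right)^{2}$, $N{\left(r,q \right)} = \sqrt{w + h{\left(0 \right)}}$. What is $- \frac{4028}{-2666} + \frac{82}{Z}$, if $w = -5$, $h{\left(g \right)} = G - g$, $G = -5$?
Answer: $\frac{- 60695 i + 8056 \sqrt{10}}{1333 \left(- 3 i + 4 \sqrt{10}\right)} \approx 2.2387 - 3.0687 i$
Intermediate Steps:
$h{\left(g \right)} = -5 - g$
$N{\left(r,q \right)} = i \sqrt{10}$ ($N{\left(r,q \right)} = \sqrt{-5 - 5} = \sqrt{-10} = i \sqrt{10}$)
$Z = \left(4 + i \sqrt{10}\right)^{2} \approx 6.0 + 25.298 i$
$- \frac{4028}{-2666} + \frac{82}{Z} = - \frac{4028}{-2666} + \frac{82}{\left(4 + i \sqrt{10}\right)^{2}} = \left(-4028\right) \left(- \frac{1}{2666}\right) + \frac{82}{\left(4 + i \sqrt{10}\right)^{2}} = \frac{2014}{1333} + \frac{82}{\left(4 + i \sqrt{10}\right)^{2}}$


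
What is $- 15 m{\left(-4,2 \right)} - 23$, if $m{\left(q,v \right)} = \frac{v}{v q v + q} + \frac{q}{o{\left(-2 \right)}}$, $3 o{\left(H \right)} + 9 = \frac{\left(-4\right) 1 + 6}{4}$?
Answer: $- \frac{1451}{34} \approx -42.676$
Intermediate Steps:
$o{\left(H \right)} = - \frac{17}{6}$ ($o{\left(H \right)} = -3 + \frac{\left(\left(-4\right) 1 + 6\right) \frac{1}{4}}{3} = -3 + \frac{\left(-4 + 6\right) \frac{1}{4}}{3} = -3 + \frac{2 \cdot \frac{1}{4}}{3} = -3 + \frac{1}{3} \cdot \frac{1}{2} = -3 + \frac{1}{6} = - \frac{17}{6}$)
$m{\left(q,v \right)} = - \frac{6 q}{17} + \frac{v}{q + q v^{2}}$ ($m{\left(q,v \right)} = \frac{v}{v q v + q} + \frac{q}{- \frac{17}{6}} = \frac{v}{q v v + q} + q \left(- \frac{6}{17}\right) = \frac{v}{q v^{2} + q} - \frac{6 q}{17} = \frac{v}{q + q v^{2}} - \frac{6 q}{17} = - \frac{6 q}{17} + \frac{v}{q + q v^{2}}$)
$- 15 m{\left(-4,2 \right)} - 23 = - 15 \frac{- 6 \left(-4\right)^{2} + 17 \cdot 2 - 6 \left(-4\right)^{2} \cdot 2^{2}}{17 \left(-4\right) \left(1 + 2^{2}\right)} - 23 = - 15 \cdot \frac{1}{17} \left(- \frac{1}{4}\right) \frac{1}{1 + 4} \left(\left(-6\right) 16 + 34 - 96 \cdot 4\right) - 23 = - 15 \cdot \frac{1}{17} \left(- \frac{1}{4}\right) \frac{1}{5} \left(-96 + 34 - 384\right) - 23 = - 15 \cdot \frac{1}{17} \left(- \frac{1}{4}\right) \frac{1}{5} \left(-446\right) - 23 = \left(-15\right) \frac{223}{170} - 23 = - \frac{669}{34} - 23 = - \frac{1451}{34}$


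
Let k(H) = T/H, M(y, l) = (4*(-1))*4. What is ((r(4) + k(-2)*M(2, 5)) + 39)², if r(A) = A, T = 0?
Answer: 1849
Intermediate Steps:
M(y, l) = -16 (M(y, l) = -4*4 = -16)
k(H) = 0 (k(H) = 0/H = 0)
((r(4) + k(-2)*M(2, 5)) + 39)² = ((4 + 0*(-16)) + 39)² = ((4 + 0) + 39)² = (4 + 39)² = 43² = 1849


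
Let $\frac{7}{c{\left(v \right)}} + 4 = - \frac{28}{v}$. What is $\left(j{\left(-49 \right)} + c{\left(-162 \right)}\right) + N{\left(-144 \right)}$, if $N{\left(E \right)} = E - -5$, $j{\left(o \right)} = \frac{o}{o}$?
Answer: $- \frac{43347}{310} \approx -139.83$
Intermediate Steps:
$j{\left(o \right)} = 1$
$N{\left(E \right)} = 5 + E$ ($N{\left(E \right)} = E + 5 = 5 + E$)
$c{\left(v \right)} = \frac{7}{-4 - \frac{28}{v}}$
$\left(j{\left(-49 \right)} + c{\left(-162 \right)}\right) + N{\left(-144 \right)} = \left(1 - - \frac{1134}{28 + 4 \left(-162\right)}\right) + \left(5 - 144\right) = \left(1 - - \frac{1134}{28 - 648}\right) - 139 = \left(1 - - \frac{1134}{-620}\right) - 139 = \left(1 - \left(-1134\right) \left(- \frac{1}{620}\right)\right) - 139 = \left(1 - \frac{567}{310}\right) - 139 = - \frac{257}{310} - 139 = - \frac{43347}{310}$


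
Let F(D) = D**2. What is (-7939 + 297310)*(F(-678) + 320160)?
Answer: 225664238124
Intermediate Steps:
(-7939 + 297310)*(F(-678) + 320160) = (-7939 + 297310)*((-678)**2 + 320160) = 289371*(459684 + 320160) = 289371*779844 = 225664238124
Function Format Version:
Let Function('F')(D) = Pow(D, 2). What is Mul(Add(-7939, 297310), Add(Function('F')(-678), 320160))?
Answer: 225664238124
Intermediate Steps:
Mul(Add(-7939, 297310), Add(Function('F')(-678), 320160)) = Mul(Add(-7939, 297310), Add(Pow(-678, 2), 320160)) = Mul(289371, Add(459684, 320160)) = Mul(289371, 779844) = 225664238124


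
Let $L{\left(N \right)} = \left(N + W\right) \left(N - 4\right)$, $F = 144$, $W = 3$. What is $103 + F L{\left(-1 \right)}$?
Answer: $-1337$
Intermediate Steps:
$L{\left(N \right)} = \left(-4 + N\right) \left(3 + N\right)$ ($L{\left(N \right)} = \left(N + 3\right) \left(N - 4\right) = \left(3 + N\right) \left(-4 + N\right) = \left(-4 + N\right) \left(3 + N\right)$)
$103 + F L{\left(-1 \right)} = 103 + 144 \left(-12 + \left(-1\right)^{2} - -1\right) = 103 + 144 \left(-12 + 1 + 1\right) = 103 + 144 \left(-10\right) = 103 - 1440 = -1337$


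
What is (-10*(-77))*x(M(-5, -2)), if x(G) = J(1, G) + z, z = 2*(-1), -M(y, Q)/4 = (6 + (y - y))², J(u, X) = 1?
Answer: -770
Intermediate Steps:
M(y, Q) = -144 (M(y, Q) = -4*(6 + (y - y))² = -4*(6 + 0)² = -4*6² = -4*36 = -144)
z = -2
x(G) = -1 (x(G) = 1 - 2 = -1)
(-10*(-77))*x(M(-5, -2)) = -10*(-77)*(-1) = 770*(-1) = -770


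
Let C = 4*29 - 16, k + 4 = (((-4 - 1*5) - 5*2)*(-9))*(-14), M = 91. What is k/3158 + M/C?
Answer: 23789/157900 ≈ 0.15066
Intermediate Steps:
k = -2398 (k = -4 + (((-4 - 1*5) - 5*2)*(-9))*(-14) = -4 + (((-4 - 5) - 10)*(-9))*(-14) = -4 + ((-9 - 10)*(-9))*(-14) = -4 - 19*(-9)*(-14) = -4 + 171*(-14) = -4 - 2394 = -2398)
C = 100 (C = 116 - 16 = 100)
k/3158 + M/C = -2398/3158 + 91/100 = -2398*1/3158 + 91*(1/100) = -1199/1579 + 91/100 = 23789/157900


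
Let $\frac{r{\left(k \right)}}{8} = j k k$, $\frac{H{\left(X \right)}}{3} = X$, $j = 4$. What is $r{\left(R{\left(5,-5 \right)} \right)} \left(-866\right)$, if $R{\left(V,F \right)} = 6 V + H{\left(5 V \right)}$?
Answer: $-305524800$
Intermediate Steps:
$H{\left(X \right)} = 3 X$
$R{\left(V,F \right)} = 21 V$ ($R{\left(V,F \right)} = 6 V + 3 \cdot 5 V = 6 V + 15 V = 21 V$)
$r{\left(k \right)} = 32 k^{2}$ ($r{\left(k \right)} = 8 \cdot 4 k k = 8 \cdot 4 k^{2} = 32 k^{2}$)
$r{\left(R{\left(5,-5 \right)} \right)} \left(-866\right) = 32 \left(21 \cdot 5\right)^{2} \left(-866\right) = 32 \cdot 105^{2} \left(-866\right) = 32 \cdot 11025 \left(-866\right) = 352800 \left(-866\right) = -305524800$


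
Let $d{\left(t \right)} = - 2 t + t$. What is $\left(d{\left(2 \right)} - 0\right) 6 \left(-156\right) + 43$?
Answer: $1915$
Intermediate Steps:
$d{\left(t \right)} = - t$
$\left(d{\left(2 \right)} - 0\right) 6 \left(-156\right) + 43 = \left(\left(-1\right) 2 - 0\right) 6 \left(-156\right) + 43 = \left(-2 + 0\right) 6 \left(-156\right) + 43 = \left(-2\right) 6 \left(-156\right) + 43 = \left(-12\right) \left(-156\right) + 43 = 1872 + 43 = 1915$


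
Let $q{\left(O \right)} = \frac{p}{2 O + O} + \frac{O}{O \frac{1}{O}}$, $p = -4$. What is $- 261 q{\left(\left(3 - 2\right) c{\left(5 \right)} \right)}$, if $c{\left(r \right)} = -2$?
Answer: $348$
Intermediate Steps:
$q{\left(O \right)} = O - \frac{4}{3 O}$ ($q{\left(O \right)} = - \frac{4}{2 O + O} + \frac{O}{O \frac{1}{O}} = - \frac{4}{3 O} + \frac{O}{1} = - 4 \frac{1}{3 O} + O 1 = - \frac{4}{3 O} + O = O - \frac{4}{3 O}$)
$- 261 q{\left(\left(3 - 2\right) c{\left(5 \right)} \right)} = - 261 \left(\left(3 - 2\right) \left(-2\right) - \frac{4}{3 \left(3 - 2\right) \left(-2\right)}\right) = - 261 \left(1 \left(-2\right) - \frac{4}{3 \cdot 1 \left(-2\right)}\right) = - 261 \left(-2 - \frac{4}{3 \left(-2\right)}\right) = - 261 \left(-2 - - \frac{2}{3}\right) = - 261 \left(-2 + \frac{2}{3}\right) = \left(-261\right) \left(- \frac{4}{3}\right) = 348$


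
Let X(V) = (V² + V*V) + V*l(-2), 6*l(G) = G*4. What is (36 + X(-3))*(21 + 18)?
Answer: 2262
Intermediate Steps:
l(G) = 2*G/3 (l(G) = (G*4)/6 = (4*G)/6 = 2*G/3)
X(V) = 2*V² - 4*V/3 (X(V) = (V² + V*V) + V*((⅔)*(-2)) = (V² + V²) + V*(-4/3) = 2*V² - 4*V/3)
(36 + X(-3))*(21 + 18) = (36 + (⅔)*(-3)*(-2 + 3*(-3)))*(21 + 18) = (36 + (⅔)*(-3)*(-2 - 9))*39 = (36 + (⅔)*(-3)*(-11))*39 = (36 + 22)*39 = 58*39 = 2262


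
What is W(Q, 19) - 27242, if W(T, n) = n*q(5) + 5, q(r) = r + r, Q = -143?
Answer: -27047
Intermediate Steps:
q(r) = 2*r
W(T, n) = 5 + 10*n (W(T, n) = n*(2*5) + 5 = n*10 + 5 = 10*n + 5 = 5 + 10*n)
W(Q, 19) - 27242 = (5 + 10*19) - 27242 = (5 + 190) - 27242 = 195 - 27242 = -27047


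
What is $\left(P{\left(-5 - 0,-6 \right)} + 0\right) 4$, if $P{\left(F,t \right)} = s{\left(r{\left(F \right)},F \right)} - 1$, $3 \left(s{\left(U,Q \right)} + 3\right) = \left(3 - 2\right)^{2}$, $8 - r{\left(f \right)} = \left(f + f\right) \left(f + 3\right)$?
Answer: $- \frac{44}{3} \approx -14.667$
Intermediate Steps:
$r{\left(f \right)} = 8 - 2 f \left(3 + f\right)$ ($r{\left(f \right)} = 8 - \left(f + f\right) \left(f + 3\right) = 8 - 2 f \left(3 + f\right)$)
$s{\left(U,Q \right)} = - \frac{8}{3}$ ($s{\left(U,Q \right)} = -3 + \frac{\left(3 - 2\right)^{2}}{3} = -3 + \frac{1^{2}}{3} = -3 + \frac{1}{3} \cdot 1 = -3 + \frac{1}{3} = - \frac{8}{3}$)
$P{\left(F,t \right)} = - \frac{11}{3}$ ($P{\left(F,t \right)} = - \frac{8}{3} - 1 = - \frac{11}{3}$)
$\left(P{\left(-5 - 0,-6 \right)} + 0\right) 4 = \left(- \frac{11}{3} + 0\right) 4 = \left(- \frac{11}{3}\right) 4 = - \frac{44}{3}$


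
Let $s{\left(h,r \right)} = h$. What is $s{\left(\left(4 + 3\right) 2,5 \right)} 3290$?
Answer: $46060$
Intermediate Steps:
$s{\left(\left(4 + 3\right) 2,5 \right)} 3290 = \left(4 + 3\right) 2 \cdot 3290 = 7 \cdot 2 \cdot 3290 = 14 \cdot 3290 = 46060$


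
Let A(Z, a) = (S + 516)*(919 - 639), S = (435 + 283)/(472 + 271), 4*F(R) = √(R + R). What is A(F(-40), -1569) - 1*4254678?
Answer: -3053676074/743 ≈ -4.1099e+6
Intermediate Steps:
F(R) = √2*√R/4 (F(R) = √(R + R)/4 = √(2*R)/4 = (√2*√R)/4 = √2*√R/4)
S = 718/743 ≈ 0.96635
A(Z, a) = 107549680/743 (A(Z, a) = (718/743 + 516)*(919 - 639) = (384106/743)*280 = 107549680/743)
A(F(-40), -1569) - 1*4254678 = 107549680/743 - 1*4254678 = 107549680/743 - 4254678 = -3053676074/743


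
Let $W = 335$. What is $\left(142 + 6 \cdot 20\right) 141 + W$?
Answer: $37277$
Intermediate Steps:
$\left(142 + 6 \cdot 20\right) 141 + W = \left(142 + 6 \cdot 20\right) 141 + 335 = \left(142 + 120\right) 141 + 335 = 262 \cdot 141 + 335 = 36942 + 335 = 37277$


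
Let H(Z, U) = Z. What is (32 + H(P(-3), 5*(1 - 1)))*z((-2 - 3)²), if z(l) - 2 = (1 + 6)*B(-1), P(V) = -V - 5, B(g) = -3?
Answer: -570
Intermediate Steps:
P(V) = -5 - V
z(l) = -19 (z(l) = 2 + (1 + 6)*(-3) = 2 + 7*(-3) = 2 - 21 = -19)
(32 + H(P(-3), 5*(1 - 1)))*z((-2 - 3)²) = (32 + (-5 - 1*(-3)))*(-19) = (32 + (-5 + 3))*(-19) = (32 - 2)*(-19) = 30*(-19) = -570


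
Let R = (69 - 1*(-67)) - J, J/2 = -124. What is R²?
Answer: 147456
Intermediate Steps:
J = -248 (J = 2*(-124) = -248)
R = 384 (R = (69 - 1*(-67)) - 1*(-248) = (69 + 67) + 248 = 136 + 248 = 384)
R² = 384² = 147456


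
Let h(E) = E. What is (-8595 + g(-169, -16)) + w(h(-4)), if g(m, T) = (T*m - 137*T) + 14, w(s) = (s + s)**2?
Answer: -3621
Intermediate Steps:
w(s) = 4*s**2 (w(s) = (2*s)**2 = 4*s**2)
g(m, T) = 14 - 137*T + T*m (g(m, T) = (-137*T + T*m) + 14 = 14 - 137*T + T*m)
(-8595 + g(-169, -16)) + w(h(-4)) = (-8595 + (14 - 137*(-16) - 16*(-169))) + 4*(-4)**2 = (-8595 + (14 + 2192 + 2704)) + 4*16 = (-8595 + 4910) + 64 = -3685 + 64 = -3621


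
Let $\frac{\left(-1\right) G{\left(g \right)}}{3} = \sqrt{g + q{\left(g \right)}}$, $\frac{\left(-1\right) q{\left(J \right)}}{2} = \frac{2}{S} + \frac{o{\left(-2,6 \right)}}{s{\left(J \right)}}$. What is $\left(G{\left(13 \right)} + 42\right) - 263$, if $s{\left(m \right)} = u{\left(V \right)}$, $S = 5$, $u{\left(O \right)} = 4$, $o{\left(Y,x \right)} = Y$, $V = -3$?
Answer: $-221 - \frac{3 \sqrt{330}}{5} \approx -231.9$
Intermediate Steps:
$s{\left(m \right)} = 4$
$q{\left(J \right)} = \frac{1}{5}$ ($q{\left(J \right)} = - 2 \left(\frac{2}{5} - \frac{2}{4}\right) = - 2 \left(2 \cdot \frac{1}{5} - \frac{1}{2}\right) = - 2 \left(\frac{2}{5} - \frac{1}{2}\right) = \left(-2\right) \left(- \frac{1}{10}\right) = \frac{1}{5}$)
$G{\left(g \right)} = - 3 \sqrt{\frac{1}{5} + g}$ ($G{\left(g \right)} = - 3 \sqrt{g + \frac{1}{5}} = - 3 \sqrt{\frac{1}{5} + g}$)
$\left(G{\left(13 \right)} + 42\right) - 263 = \left(- \frac{3 \sqrt{5 + 25 \cdot 13}}{5} + 42\right) - 263 = \left(- \frac{3 \sqrt{5 + 325}}{5} + 42\right) - 263 = \left(- \frac{3 \sqrt{330}}{5} + 42\right) - 263 = \left(42 - \frac{3 \sqrt{330}}{5}\right) - 263 = -221 - \frac{3 \sqrt{330}}{5}$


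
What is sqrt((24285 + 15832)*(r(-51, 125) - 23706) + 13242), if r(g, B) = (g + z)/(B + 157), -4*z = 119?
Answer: I*sqrt(302513064611622)/564 ≈ 30838.0*I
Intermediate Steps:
z = -119/4 (z = -1/4*119 = -119/4 ≈ -29.750)
r(g, B) = (-119/4 + g)/(157 + B) (r(g, B) = (g - 119/4)/(B + 157) = (-119/4 + g)/(157 + B))
sqrt((24285 + 15832)*(r(-51, 125) - 23706) + 13242) = sqrt((24285 + 15832)*((-119/4 - 51)/(157 + 125) - 23706) + 13242) = sqrt(40117*(-323/4/282 - 23706) + 13242) = sqrt(40117*((1/282)*(-323/4) - 23706) + 13242) = sqrt(40117*(-323/1128 - 23706) + 13242) = sqrt(40117*(-26740691/1128) + 13242) = sqrt(-1072756300847/1128 + 13242) = sqrt(-1072741363871/1128) = I*sqrt(302513064611622)/564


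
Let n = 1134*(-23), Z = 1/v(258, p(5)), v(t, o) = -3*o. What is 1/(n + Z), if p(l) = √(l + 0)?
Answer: -1173690/30612182579 + 3*√5/30612182579 ≈ -3.8340e-5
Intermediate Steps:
p(l) = √l
Z = -√5/15 (Z = 1/(-3*√5) = -√5/15 ≈ -0.14907)
n = -26082
1/(n + Z) = 1/(-26082 - √5/15)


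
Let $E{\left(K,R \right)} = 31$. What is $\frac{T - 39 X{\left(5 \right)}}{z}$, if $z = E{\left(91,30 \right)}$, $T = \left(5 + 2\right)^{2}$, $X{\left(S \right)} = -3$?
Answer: $\frac{166}{31} \approx 5.3548$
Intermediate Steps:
$T = 49$ ($T = 7^{2} = 49$)
$z = 31$
$\frac{T - 39 X{\left(5 \right)}}{z} = \frac{49 - -117}{31} = \left(49 + 117\right) \frac{1}{31} = 166 \cdot \frac{1}{31} = \frac{166}{31}$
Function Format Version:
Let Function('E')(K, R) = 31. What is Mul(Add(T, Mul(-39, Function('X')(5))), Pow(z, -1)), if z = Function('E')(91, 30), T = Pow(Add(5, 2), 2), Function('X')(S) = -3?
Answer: Rational(166, 31) ≈ 5.3548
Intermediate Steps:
T = 49 (T = Pow(7, 2) = 49)
z = 31
Mul(Add(T, Mul(-39, Function('X')(5))), Pow(z, -1)) = Mul(Add(49, Mul(-39, -3)), Pow(31, -1)) = Mul(Add(49, 117), Rational(1, 31)) = Mul(166, Rational(1, 31)) = Rational(166, 31)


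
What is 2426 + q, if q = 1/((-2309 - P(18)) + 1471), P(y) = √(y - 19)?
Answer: 1703645532/702245 + I/702245 ≈ 2426.0 + 1.424e-6*I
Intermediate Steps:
P(y) = √(-19 + y)
q = (-838 + I)/702245 (q = 1/((-2309 - √(-19 + 18)) + 1471) = 1/((-2309 - √(-1)) + 1471) = 1/((-2309 - I) + 1471) = 1/(-838 - I) = (-838 + I)/702245 ≈ -0.0011933 + 1.424e-6*I)
2426 + q = 2426 + (-838/702245 + I/702245) = 1703645532/702245 + I/702245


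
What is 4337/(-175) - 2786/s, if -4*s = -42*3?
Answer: -178333/1575 ≈ -113.23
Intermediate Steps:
s = 63/2 (s = -(-21)*3/2 = -1/4*(-126) = 63/2 ≈ 31.500)
4337/(-175) - 2786/s = 4337/(-175) - 2786/63/2 = 4337*(-1/175) - 2786*2/63 = -4337/175 - 796/9 = -178333/1575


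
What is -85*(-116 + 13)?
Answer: 8755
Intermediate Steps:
-85*(-116 + 13) = -85*(-103) = 8755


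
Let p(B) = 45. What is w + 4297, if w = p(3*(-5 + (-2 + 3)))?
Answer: 4342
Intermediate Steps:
w = 45
w + 4297 = 45 + 4297 = 4342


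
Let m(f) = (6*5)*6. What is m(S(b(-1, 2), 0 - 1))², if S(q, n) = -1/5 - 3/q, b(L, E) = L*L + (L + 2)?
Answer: 32400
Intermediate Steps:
b(L, E) = 2 + L + L² (b(L, E) = L² + (2 + L) = 2 + L + L²)
S(q, n) = -⅕ - 3/q (S(q, n) = -1*⅕ - 3/q = -⅕ - 3/q)
m(f) = 180 (m(f) = 30*6 = 180)
m(S(b(-1, 2), 0 - 1))² = 180² = 32400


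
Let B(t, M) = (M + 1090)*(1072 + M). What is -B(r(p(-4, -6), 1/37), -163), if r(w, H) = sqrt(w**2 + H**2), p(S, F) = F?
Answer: -842643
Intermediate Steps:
r(w, H) = sqrt(H**2 + w**2)
B(t, M) = (1072 + M)*(1090 + M) (B(t, M) = (1090 + M)*(1072 + M) = (1072 + M)*(1090 + M))
-B(r(p(-4, -6), 1/37), -163) = -(1168480 + (-163)**2 + 2162*(-163)) = -(1168480 + 26569 - 352406) = -1*842643 = -842643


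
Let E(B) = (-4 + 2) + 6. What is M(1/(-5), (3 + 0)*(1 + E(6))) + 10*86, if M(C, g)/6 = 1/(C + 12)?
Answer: 50770/59 ≈ 860.51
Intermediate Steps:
E(B) = 4 (E(B) = -2 + 6 = 4)
M(C, g) = 6/(12 + C) (M(C, g) = 6/(C + 12) = 6/(12 + C))
M(1/(-5), (3 + 0)*(1 + E(6))) + 10*86 = 6/(12 + 1/(-5)) + 10*86 = 6/(12 - ⅕) + 860 = 6/(59/5) + 860 = 6*(5/59) + 860 = 30/59 + 860 = 50770/59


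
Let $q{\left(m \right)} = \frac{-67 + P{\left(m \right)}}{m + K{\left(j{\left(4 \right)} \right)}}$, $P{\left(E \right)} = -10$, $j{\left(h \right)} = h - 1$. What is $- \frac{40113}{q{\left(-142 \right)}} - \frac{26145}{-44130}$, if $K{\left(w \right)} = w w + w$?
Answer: $- \frac{15341483769}{226534} \approx -67723.0$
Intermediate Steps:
$j{\left(h \right)} = -1 + h$
$K{\left(w \right)} = w + w^{2}$ ($K{\left(w \right)} = w^{2} + w = w + w^{2}$)
$q{\left(m \right)} = - \frac{77}{12 + m}$ ($q{\left(m \right)} = \frac{-67 - 10}{m + \left(-1 + 4\right) \left(1 + \left(-1 + 4\right)\right)} = - \frac{77}{m + 3 \left(1 + 3\right)} = - \frac{77}{m + 3 \cdot 4} = - \frac{77}{m + 12} = - \frac{77}{12 + m}$)
$- \frac{40113}{q{\left(-142 \right)}} - \frac{26145}{-44130} = - \frac{40113}{\left(-77\right) \frac{1}{12 - 142}} - \frac{26145}{-44130} = - \frac{40113}{\left(-77\right) \frac{1}{-130}} - - \frac{1743}{2942} = - \frac{40113}{\left(-77\right) \left(- \frac{1}{130}\right)} + \frac{1743}{2942} = - \frac{40113}{\frac{77}{130}} + \frac{1743}{2942} = \left(-40113\right) \frac{130}{77} + \frac{1743}{2942} = - \frac{5214690}{77} + \frac{1743}{2942} = - \frac{15341483769}{226534}$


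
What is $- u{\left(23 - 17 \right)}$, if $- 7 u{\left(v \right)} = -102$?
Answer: $- \frac{102}{7} \approx -14.571$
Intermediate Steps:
$u{\left(v \right)} = \frac{102}{7}$ ($u{\left(v \right)} = \left(- \frac{1}{7}\right) \left(-102\right) = \frac{102}{7}$)
$- u{\left(23 - 17 \right)} = \left(-1\right) \frac{102}{7} = - \frac{102}{7}$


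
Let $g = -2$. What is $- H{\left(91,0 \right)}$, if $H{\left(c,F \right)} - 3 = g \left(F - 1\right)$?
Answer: $-5$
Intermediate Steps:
$H{\left(c,F \right)} = 5 - 2 F$ ($H{\left(c,F \right)} = 3 - 2 \left(F - 1\right) = 3 - 2 \left(-1 + F\right) = 3 - \left(-2 + 2 F\right) = 5 - 2 F$)
$- H{\left(91,0 \right)} = - (5 - 0) = - (5 + 0) = \left(-1\right) 5 = -5$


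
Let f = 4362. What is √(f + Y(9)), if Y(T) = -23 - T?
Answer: √4330 ≈ 65.803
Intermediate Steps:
√(f + Y(9)) = √(4362 + (-23 - 1*9)) = √(4362 + (-23 - 9)) = √(4362 - 32) = √4330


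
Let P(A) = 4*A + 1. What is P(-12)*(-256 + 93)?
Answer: 7661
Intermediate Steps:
P(A) = 1 + 4*A
P(-12)*(-256 + 93) = (1 + 4*(-12))*(-256 + 93) = (1 - 48)*(-163) = -47*(-163) = 7661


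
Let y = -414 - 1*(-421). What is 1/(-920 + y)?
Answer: -1/913 ≈ -0.0010953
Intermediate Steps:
y = 7 (y = -414 + 421 = 7)
1/(-920 + y) = 1/(-920 + 7) = 1/(-913) = -1/913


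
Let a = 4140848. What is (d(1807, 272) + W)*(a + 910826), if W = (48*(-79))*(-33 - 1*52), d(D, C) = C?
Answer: 1629629619008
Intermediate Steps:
W = 322320 (W = -3792*(-33 - 52) = -3792*(-85) = 322320)
(d(1807, 272) + W)*(a + 910826) = (272 + 322320)*(4140848 + 910826) = 322592*5051674 = 1629629619008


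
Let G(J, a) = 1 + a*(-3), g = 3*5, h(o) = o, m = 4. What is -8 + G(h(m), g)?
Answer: -52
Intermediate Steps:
g = 15
G(J, a) = 1 - 3*a
-8 + G(h(m), g) = -8 + (1 - 3*15) = -8 + (1 - 45) = -8 - 44 = -52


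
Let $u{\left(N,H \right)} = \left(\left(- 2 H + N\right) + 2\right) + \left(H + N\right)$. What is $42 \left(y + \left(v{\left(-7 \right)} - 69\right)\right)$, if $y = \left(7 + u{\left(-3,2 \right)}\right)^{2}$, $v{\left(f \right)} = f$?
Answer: $-3150$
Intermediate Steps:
$u{\left(N,H \right)} = 2 - H + 2 N$ ($u{\left(N,H \right)} = \left(\left(N - 2 H\right) + 2\right) + \left(H + N\right) = \left(2 + N - 2 H\right) + \left(H + N\right) = 2 - H + 2 N$)
$y = 1$ ($y = \left(7 + \left(2 - 2 + 2 \left(-3\right)\right)\right)^{2} = \left(7 - 6\right)^{2} = 1^{2} = 1$)
$42 \left(y + \left(v{\left(-7 \right)} - 69\right)\right) = 42 \left(1 - 76\right) = 42 \left(-75\right) = -3150$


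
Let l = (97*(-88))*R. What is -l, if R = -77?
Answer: -657272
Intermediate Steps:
l = 657272 (l = (97*(-88))*(-77) = -8536*(-77) = 657272)
-l = -1*657272 = -657272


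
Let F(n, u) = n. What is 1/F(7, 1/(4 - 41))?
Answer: 1/7 ≈ 0.14286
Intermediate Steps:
1/F(7, 1/(4 - 41)) = 1/7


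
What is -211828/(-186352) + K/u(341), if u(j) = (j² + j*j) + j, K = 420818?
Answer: 31938913155/10850484964 ≈ 2.9435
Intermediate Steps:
u(j) = j + 2*j² (u(j) = (j² + j²) + j = 2*j² + j = j + 2*j²)
-211828/(-186352) + K/u(341) = -211828/(-186352) + 420818/((341*(1 + 2*341))) = -211828*(-1/186352) + 420818/((341*(1 + 682))) = 52957/46588 + 420818/((341*683)) = 52957/46588 + 420818/232903 = 31938913155/10850484964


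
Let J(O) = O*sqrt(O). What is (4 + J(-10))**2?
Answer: -984 - 80*I*sqrt(10) ≈ -984.0 - 252.98*I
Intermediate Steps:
J(O) = O**(3/2)
(4 + J(-10))**2 = (4 + (-10)**(3/2))**2 = (4 - 10*I*sqrt(10))**2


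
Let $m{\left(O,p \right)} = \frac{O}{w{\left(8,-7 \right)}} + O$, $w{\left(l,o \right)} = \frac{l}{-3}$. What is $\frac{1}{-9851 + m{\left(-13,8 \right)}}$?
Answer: $- \frac{8}{78873} \approx -0.00010143$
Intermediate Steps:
$w{\left(l,o \right)} = - \frac{l}{3}$ ($w{\left(l,o \right)} = l \left(- \frac{1}{3}\right) = - \frac{l}{3}$)
$m{\left(O,p \right)} = \frac{5 O}{8}$ ($m{\left(O,p \right)} = \frac{O}{\left(- \frac{1}{3}\right) 8} + O = \frac{O}{- \frac{8}{3}} + O = - \frac{3 O}{8} + O = \frac{5 O}{8}$)
$\frac{1}{-9851 + m{\left(-13,8 \right)}} = \frac{1}{-9851 + \frac{5}{8} \left(-13\right)} = \frac{1}{-9851 - \frac{65}{8}} = \frac{1}{- \frac{78873}{8}} = - \frac{8}{78873}$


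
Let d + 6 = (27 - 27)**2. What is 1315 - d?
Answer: 1321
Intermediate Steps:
d = -6 (d = -6 + (27 - 27)**2 = -6 + 0**2 = -6 + 0 = -6)
1315 - d = 1315 - 1*(-6) = 1315 + 6 = 1321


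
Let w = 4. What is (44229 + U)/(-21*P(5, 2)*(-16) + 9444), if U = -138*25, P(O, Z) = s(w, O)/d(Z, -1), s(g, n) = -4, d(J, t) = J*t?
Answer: 4531/1124 ≈ 4.0311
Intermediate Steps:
P(O, Z) = 4/Z (P(O, Z) = -4*(-1/Z) = -(-4)/Z = 4/Z)
U = -3450
(44229 + U)/(-21*P(5, 2)*(-16) + 9444) = (44229 - 3450)/(-84/2*(-16) + 9444) = 40779/(-84/2*(-16) + 9444) = 40779/(-21*2*(-16) + 9444) = 40779/(-42*(-16) + 9444) = 40779/(672 + 9444) = 40779/10116 = 40779*(1/10116) = 4531/1124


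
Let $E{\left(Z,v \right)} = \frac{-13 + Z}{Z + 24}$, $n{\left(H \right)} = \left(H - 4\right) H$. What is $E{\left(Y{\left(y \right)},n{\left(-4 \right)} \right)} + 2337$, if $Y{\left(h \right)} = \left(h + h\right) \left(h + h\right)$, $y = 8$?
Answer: $\frac{654603}{280} \approx 2337.9$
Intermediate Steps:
$n{\left(H \right)} = H \left(-4 + H\right)$ ($n{\left(H \right)} = \left(-4 + H\right) H = H \left(-4 + H\right)$)
$Y{\left(h \right)} = 4 h^{2}$ ($Y{\left(h \right)} = 2 h 2 h = 4 h^{2}$)
$E{\left(Z,v \right)} = \frac{-13 + Z}{24 + Z}$
$E{\left(Y{\left(y \right)},n{\left(-4 \right)} \right)} + 2337 = \frac{-13 + 4 \cdot 8^{2}}{24 + 4 \cdot 8^{2}} + 2337 = \frac{-13 + 4 \cdot 64}{24 + 4 \cdot 64} + 2337 = \frac{-13 + 256}{24 + 256} + 2337 = \frac{1}{280} \cdot 243 + 2337 = \frac{243}{280} + 2337 = \frac{654603}{280}$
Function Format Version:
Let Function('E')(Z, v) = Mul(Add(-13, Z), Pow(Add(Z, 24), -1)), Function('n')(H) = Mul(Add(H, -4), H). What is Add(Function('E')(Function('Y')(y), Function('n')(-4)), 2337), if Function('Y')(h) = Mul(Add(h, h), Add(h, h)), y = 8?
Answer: Rational(654603, 280) ≈ 2337.9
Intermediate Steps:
Function('n')(H) = Mul(H, Add(-4, H)) (Function('n')(H) = Mul(Add(-4, H), H) = Mul(H, Add(-4, H)))
Function('Y')(h) = Mul(4, Pow(h, 2)) (Function('Y')(h) = Mul(Mul(2, h), Mul(2, h)) = Mul(4, Pow(h, 2)))
Function('E')(Z, v) = Mul(Pow(Add(24, Z), -1), Add(-13, Z)) (Function('E')(Z, v) = Mul(Add(-13, Z), Pow(Add(24, Z), -1)) = Mul(Pow(Add(24, Z), -1), Add(-13, Z)))
Add(Function('E')(Function('Y')(y), Function('n')(-4)), 2337) = Add(Mul(Pow(Add(24, Mul(4, Pow(8, 2))), -1), Add(-13, Mul(4, Pow(8, 2)))), 2337) = Add(Mul(Pow(Add(24, Mul(4, 64)), -1), Add(-13, Mul(4, 64))), 2337) = Add(Mul(Pow(Add(24, 256), -1), Add(-13, 256)), 2337) = Add(Mul(Pow(280, -1), 243), 2337) = Add(Mul(Rational(1, 280), 243), 2337) = Add(Rational(243, 280), 2337) = Rational(654603, 280)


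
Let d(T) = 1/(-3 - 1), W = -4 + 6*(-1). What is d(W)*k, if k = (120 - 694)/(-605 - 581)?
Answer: -287/2372 ≈ -0.12099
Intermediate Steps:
W = -10 (W = -4 - 6 = -10)
d(T) = -¼ (d(T) = 1/(-4) = -¼)
k = 287/593 (k = -574/(-1186) = -574*(-1/1186) = 287/593 ≈ 0.48398)
d(W)*k = -¼*287/593 = -287/2372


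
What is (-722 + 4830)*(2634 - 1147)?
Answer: 6108596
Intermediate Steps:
(-722 + 4830)*(2634 - 1147) = 4108*1487 = 6108596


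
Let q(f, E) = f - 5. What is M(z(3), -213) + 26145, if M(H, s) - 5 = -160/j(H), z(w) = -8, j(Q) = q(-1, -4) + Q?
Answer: 183130/7 ≈ 26161.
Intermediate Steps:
q(f, E) = -5 + f
j(Q) = -6 + Q (j(Q) = (-5 - 1) + Q = -6 + Q)
M(H, s) = 5 - 160/(-6 + H)
M(z(3), -213) + 26145 = 5*(-38 - 8)/(-6 - 8) + 26145 = 5*(-46)/(-14) + 26145 = 5*(-1/14)*(-46) + 26145 = 115/7 + 26145 = 183130/7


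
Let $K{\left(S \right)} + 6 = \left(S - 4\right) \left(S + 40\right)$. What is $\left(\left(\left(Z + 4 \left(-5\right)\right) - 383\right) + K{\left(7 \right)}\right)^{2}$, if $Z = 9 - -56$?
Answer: $41209$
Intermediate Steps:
$Z = 65$ ($Z = 9 + 56 = 65$)
$K{\left(S \right)} = -6 + \left(-4 + S\right) \left(40 + S\right)$ ($K{\left(S \right)} = -6 + \left(S - 4\right) \left(S + 40\right) = -6 + \left(-4 + S\right) \left(40 + S\right)$)
$\left(\left(\left(Z + 4 \left(-5\right)\right) - 383\right) + K{\left(7 \right)}\right)^{2} = \left(\left(\left(65 + 4 \left(-5\right)\right) - 383\right) + \left(-166 + 7^{2} + 36 \cdot 7\right)\right)^{2} = \left(\left(\left(65 - 20\right) - 383\right) + \left(-166 + 49 + 252\right)\right)^{2} = \left(\left(45 - 383\right) + 135\right)^{2} = \left(-338 + 135\right)^{2} = \left(-203\right)^{2} = 41209$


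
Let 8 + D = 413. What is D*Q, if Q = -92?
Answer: -37260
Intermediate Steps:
D = 405 (D = -8 + 413 = 405)
D*Q = 405*(-92) = -37260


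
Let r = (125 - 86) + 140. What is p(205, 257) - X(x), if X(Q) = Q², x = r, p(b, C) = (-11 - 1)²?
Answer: -31897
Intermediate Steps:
p(b, C) = 144 (p(b, C) = (-12)² = 144)
r = 179 (r = 39 + 140 = 179)
x = 179
p(205, 257) - X(x) = 144 - 1*179² = 144 - 1*32041 = 144 - 32041 = -31897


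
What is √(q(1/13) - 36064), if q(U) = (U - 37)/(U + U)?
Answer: 4*I*√2269 ≈ 190.54*I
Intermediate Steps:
q(U) = (-37 + U)/(2*U) (q(U) = (-37 + U)/((2*U)) = (-37 + U)*(1/(2*U)) = (-37 + U)/(2*U))
√(q(1/13) - 36064) = √((-37 + 1/13)/(2*(1/13)) - 36064) = √((½)*13*(-480/13) - 36064) = √(-240 - 36064) = √(-36304) = 4*I*√2269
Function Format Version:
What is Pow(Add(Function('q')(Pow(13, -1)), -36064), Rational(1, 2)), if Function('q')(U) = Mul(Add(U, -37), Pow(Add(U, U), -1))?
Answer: Mul(4, I, Pow(2269, Rational(1, 2))) ≈ Mul(190.54, I)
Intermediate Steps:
Function('q')(U) = Mul(Rational(1, 2), Pow(U, -1), Add(-37, U)) (Function('q')(U) = Mul(Add(-37, U), Pow(Mul(2, U), -1)) = Mul(Add(-37, U), Mul(Rational(1, 2), Pow(U, -1))) = Mul(Rational(1, 2), Pow(U, -1), Add(-37, U)))
Pow(Add(Function('q')(Pow(13, -1)), -36064), Rational(1, 2)) = Pow(Add(Mul(Rational(1, 2), Pow(Pow(13, -1), -1), Add(-37, Pow(13, -1))), -36064), Rational(1, 2)) = Pow(Add(Mul(Rational(1, 2), Pow(Rational(1, 13), -1), Add(-37, Rational(1, 13))), -36064), Rational(1, 2)) = Pow(Add(Mul(Rational(1, 2), 13, Rational(-480, 13)), -36064), Rational(1, 2)) = Pow(Add(-240, -36064), Rational(1, 2)) = Pow(-36304, Rational(1, 2)) = Mul(4, I, Pow(2269, Rational(1, 2)))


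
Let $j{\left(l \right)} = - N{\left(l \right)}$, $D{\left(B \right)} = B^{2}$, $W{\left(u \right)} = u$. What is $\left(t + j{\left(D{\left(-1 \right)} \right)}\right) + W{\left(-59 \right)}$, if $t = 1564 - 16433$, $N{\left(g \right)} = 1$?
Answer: $-14929$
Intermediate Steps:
$j{\left(l \right)} = -1$ ($j{\left(l \right)} = \left(-1\right) 1 = -1$)
$t = -14869$
$\left(t + j{\left(D{\left(-1 \right)} \right)}\right) + W{\left(-59 \right)} = \left(-14869 - 1\right) - 59 = -14870 - 59 = -14929$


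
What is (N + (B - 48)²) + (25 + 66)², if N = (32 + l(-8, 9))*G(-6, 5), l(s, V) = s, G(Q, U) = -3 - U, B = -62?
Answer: 20189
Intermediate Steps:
N = -192 (N = (32 - 8)*(-3 - 1*5) = 24*(-3 - 5) = 24*(-8) = -192)
(N + (B - 48)²) + (25 + 66)² = (-192 + (-62 - 48)²) + (25 + 66)² = (-192 + (-110)²) + 91² = (-192 + 12100) + 8281 = 11908 + 8281 = 20189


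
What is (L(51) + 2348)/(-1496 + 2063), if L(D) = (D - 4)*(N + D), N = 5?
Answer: 1660/189 ≈ 8.7831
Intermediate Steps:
L(D) = (-4 + D)*(5 + D) (L(D) = (D - 4)*(5 + D) = (-4 + D)*(5 + D))
(L(51) + 2348)/(-1496 + 2063) = ((-20 + 51 + 51**2) + 2348)/(-1496 + 2063) = ((-20 + 51 + 2601) + 2348)/567 = (2632 + 2348)*(1/567) = 4980*(1/567) = 1660/189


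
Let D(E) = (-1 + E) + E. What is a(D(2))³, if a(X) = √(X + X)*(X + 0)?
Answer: 162*√6 ≈ 396.82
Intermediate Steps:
D(E) = -1 + 2*E
a(X) = √2*X^(3/2) (a(X) = √(2*X)*X = (√2*√X)*X = √2*X^(3/2))
a(D(2))³ = (√2*(-1 + 2*2)^(3/2))³ = (√2*(-1 + 4)^(3/2))³ = (√2*3^(3/2))³ = (√2*(3*√3))³ = (3*√6)³ = 162*√6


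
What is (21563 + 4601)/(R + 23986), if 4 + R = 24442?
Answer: 6541/12106 ≈ 0.54031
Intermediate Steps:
R = 24438 (R = -4 + 24442 = 24438)
(21563 + 4601)/(R + 23986) = (21563 + 4601)/(24438 + 23986) = 26164/48424 = 26164*(1/48424) = 6541/12106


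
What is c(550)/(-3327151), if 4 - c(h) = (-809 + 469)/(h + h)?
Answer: -237/182993305 ≈ -1.2951e-6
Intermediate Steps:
c(h) = 4 + 170/h (c(h) = 4 - (-809 + 469)/(h + h) = 4 - (-340)/(2*h) = 4 - (-340)*1/(2*h) = 4 - (-170)/h = 4 + 170/h)
c(550)/(-3327151) = (4 + 170/550)/(-3327151) = (4 + 170*(1/550))*(-1/3327151) = (4 + 17/55)*(-1/3327151) = (237/55)*(-1/3327151) = -237/182993305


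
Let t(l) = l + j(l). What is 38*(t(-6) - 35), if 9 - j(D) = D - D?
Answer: -1216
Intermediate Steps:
j(D) = 9 (j(D) = 9 - (D - D) = 9 - 1*0 = 9 + 0 = 9)
t(l) = 9 + l (t(l) = l + 9 = 9 + l)
38*(t(-6) - 35) = 38*((9 - 6) - 35) = 38*(3 - 35) = 38*(-32) = -1216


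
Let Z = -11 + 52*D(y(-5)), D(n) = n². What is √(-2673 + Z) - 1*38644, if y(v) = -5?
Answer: -38644 + 2*I*√346 ≈ -38644.0 + 37.202*I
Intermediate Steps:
Z = 1289 (Z = -11 + 52*(-5)² = -11 + 52*25 = -11 + 1300 = 1289)
√(-2673 + Z) - 1*38644 = √(-2673 + 1289) - 1*38644 = √(-1384) - 38644 = 2*I*√346 - 38644 = -38644 + 2*I*√346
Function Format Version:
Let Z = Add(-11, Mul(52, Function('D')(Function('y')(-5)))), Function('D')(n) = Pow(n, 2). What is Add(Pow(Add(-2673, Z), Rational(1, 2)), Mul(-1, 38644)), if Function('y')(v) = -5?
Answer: Add(-38644, Mul(2, I, Pow(346, Rational(1, 2)))) ≈ Add(-38644., Mul(37.202, I))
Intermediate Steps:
Z = 1289 (Z = Add(-11, Mul(52, Pow(-5, 2))) = Add(-11, Mul(52, 25)) = Add(-11, 1300) = 1289)
Add(Pow(Add(-2673, Z), Rational(1, 2)), Mul(-1, 38644)) = Add(Pow(Add(-2673, 1289), Rational(1, 2)), Mul(-1, 38644)) = Add(Pow(-1384, Rational(1, 2)), -38644) = Add(Mul(2, I, Pow(346, Rational(1, 2))), -38644) = Add(-38644, Mul(2, I, Pow(346, Rational(1, 2))))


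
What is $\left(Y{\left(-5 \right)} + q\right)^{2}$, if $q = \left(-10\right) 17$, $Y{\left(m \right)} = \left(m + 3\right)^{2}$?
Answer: $27556$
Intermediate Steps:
$Y{\left(m \right)} = \left(3 + m\right)^{2}$
$q = -170$
$\left(Y{\left(-5 \right)} + q\right)^{2} = \left(\left(3 - 5\right)^{2} - 170\right)^{2} = \left(\left(-2\right)^{2} - 170\right)^{2} = \left(4 - 170\right)^{2} = \left(-166\right)^{2} = 27556$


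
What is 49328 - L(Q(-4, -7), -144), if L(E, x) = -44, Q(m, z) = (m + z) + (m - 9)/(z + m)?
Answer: 49372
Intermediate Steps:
Q(m, z) = m + z + (-9 + m)/(m + z) (Q(m, z) = (m + z) + (-9 + m)/(m + z) = m + z + (-9 + m)/(m + z))
49328 - L(Q(-4, -7), -144) = 49328 - 1*(-44) = 49328 + 44 = 49372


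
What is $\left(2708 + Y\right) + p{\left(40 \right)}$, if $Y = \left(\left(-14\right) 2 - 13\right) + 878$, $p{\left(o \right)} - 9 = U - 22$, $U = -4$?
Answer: $3528$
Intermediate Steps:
$p{\left(o \right)} = -17$ ($p{\left(o \right)} = 9 - 26 = -17$)
$Y = 837$ ($Y = \left(-28 - 13\right) + 878 = -41 + 878 = 837$)
$\left(2708 + Y\right) + p{\left(40 \right)} = \left(2708 + 837\right) - 17 = 3545 - 17 = 3528$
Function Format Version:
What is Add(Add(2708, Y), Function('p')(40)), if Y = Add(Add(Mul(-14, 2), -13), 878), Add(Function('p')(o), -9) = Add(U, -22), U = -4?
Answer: 3528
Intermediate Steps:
Function('p')(o) = -17 (Function('p')(o) = Add(9, Add(-4, -22)) = Add(9, -26) = -17)
Y = 837 (Y = Add(Add(-28, -13), 878) = Add(-41, 878) = 837)
Add(Add(2708, Y), Function('p')(40)) = Add(Add(2708, 837), -17) = Add(3545, -17) = 3528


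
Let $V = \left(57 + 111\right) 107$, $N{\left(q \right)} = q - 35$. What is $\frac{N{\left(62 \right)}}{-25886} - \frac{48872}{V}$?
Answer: $- \frac{22599749}{8309406} \approx -2.7198$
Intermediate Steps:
$N{\left(q \right)} = -35 + q$ ($N{\left(q \right)} = q - 35 = -35 + q$)
$V = 17976$ ($V = 168 \cdot 107 = 17976$)
$\frac{N{\left(62 \right)}}{-25886} - \frac{48872}{V} = \frac{-35 + 62}{-25886} - \frac{48872}{17976} = 27 \left(- \frac{1}{25886}\right) - \frac{6109}{2247} = - \frac{27}{25886} - \frac{6109}{2247} = - \frac{22599749}{8309406}$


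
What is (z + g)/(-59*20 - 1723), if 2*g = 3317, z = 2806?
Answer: -8929/5806 ≈ -1.5379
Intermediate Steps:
g = 3317/2 (g = (1/2)*3317 = 3317/2 ≈ 1658.5)
(z + g)/(-59*20 - 1723) = (2806 + 3317/2)/(-59*20 - 1723) = 8929/(2*(-1180 - 1723)) = (8929/2)/(-2903) = (8929/2)*(-1/2903) = -8929/5806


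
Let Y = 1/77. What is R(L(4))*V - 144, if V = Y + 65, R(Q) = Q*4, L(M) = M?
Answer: 69008/77 ≈ 896.21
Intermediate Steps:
R(Q) = 4*Q
Y = 1/77 ≈ 0.012987
V = 5006/77 (V = 1/77 + 65 = 5006/77 ≈ 65.013)
R(L(4))*V - 144 = (4*4)*(5006/77) - 144 = 16*(5006/77) - 144 = 80096/77 - 144 = 69008/77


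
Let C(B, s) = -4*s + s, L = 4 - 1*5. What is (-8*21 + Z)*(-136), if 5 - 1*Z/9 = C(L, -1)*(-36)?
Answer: -115464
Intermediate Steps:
L = -1 (L = 4 - 5 = -1)
C(B, s) = -3*s
Z = 1017 (Z = 45 - 9*(-3*(-1))*(-36) = 45 - 27*(-36) = 45 - 9*(-108) = 45 + 972 = 1017)
(-8*21 + Z)*(-136) = (-8*21 + 1017)*(-136) = (-168 + 1017)*(-136) = 849*(-136) = -115464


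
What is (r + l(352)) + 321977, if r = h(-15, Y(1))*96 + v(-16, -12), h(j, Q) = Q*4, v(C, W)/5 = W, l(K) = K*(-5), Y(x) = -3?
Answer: 319005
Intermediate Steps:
l(K) = -5*K
v(C, W) = 5*W
h(j, Q) = 4*Q
r = -1212 (r = (4*(-3))*96 + 5*(-12) = -12*96 - 60 = -1152 - 60 = -1212)
(r + l(352)) + 321977 = (-1212 - 5*352) + 321977 = (-1212 - 1760) + 321977 = -2972 + 321977 = 319005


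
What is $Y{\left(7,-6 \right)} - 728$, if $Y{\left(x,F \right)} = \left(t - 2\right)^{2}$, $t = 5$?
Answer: $-719$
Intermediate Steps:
$Y{\left(x,F \right)} = 9$ ($Y{\left(x,F \right)} = \left(5 - 2\right)^{2} = 3^{2} = 9$)
$Y{\left(7,-6 \right)} - 728 = 9 - 728 = -719$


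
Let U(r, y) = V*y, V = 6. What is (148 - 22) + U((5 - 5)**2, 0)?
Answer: 126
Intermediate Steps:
U(r, y) = 6*y
(148 - 22) + U((5 - 5)**2, 0) = (148 - 22) + 6*0 = 126 + 0 = 126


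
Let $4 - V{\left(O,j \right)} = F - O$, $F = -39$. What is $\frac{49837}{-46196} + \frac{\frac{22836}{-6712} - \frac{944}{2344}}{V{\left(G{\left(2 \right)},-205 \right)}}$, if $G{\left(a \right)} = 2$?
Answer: $- \frac{594517984573}{511030084140} \approx -1.1634$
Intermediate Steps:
$V{\left(O,j \right)} = 43 + O$ ($V{\left(O,j \right)} = 4 - \left(-39 - O\right) = 4 + \left(39 + O\right) = 43 + O$)
$\frac{49837}{-46196} + \frac{\frac{22836}{-6712} - \frac{944}{2344}}{V{\left(G{\left(2 \right)},-205 \right)}} = \frac{49837}{-46196} + \frac{\frac{22836}{-6712} - \frac{944}{2344}}{43 + 2} = 49837 \left(- \frac{1}{46196}\right) + \frac{22836 \left(- \frac{1}{6712}\right) - \frac{118}{293}}{45} = - \frac{49837}{46196} + \left(- \frac{5709}{1678} - \frac{118}{293}\right) \frac{1}{45} = - \frac{49837}{46196} - \frac{1870741}{22124430} = - \frac{594517984573}{511030084140}$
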